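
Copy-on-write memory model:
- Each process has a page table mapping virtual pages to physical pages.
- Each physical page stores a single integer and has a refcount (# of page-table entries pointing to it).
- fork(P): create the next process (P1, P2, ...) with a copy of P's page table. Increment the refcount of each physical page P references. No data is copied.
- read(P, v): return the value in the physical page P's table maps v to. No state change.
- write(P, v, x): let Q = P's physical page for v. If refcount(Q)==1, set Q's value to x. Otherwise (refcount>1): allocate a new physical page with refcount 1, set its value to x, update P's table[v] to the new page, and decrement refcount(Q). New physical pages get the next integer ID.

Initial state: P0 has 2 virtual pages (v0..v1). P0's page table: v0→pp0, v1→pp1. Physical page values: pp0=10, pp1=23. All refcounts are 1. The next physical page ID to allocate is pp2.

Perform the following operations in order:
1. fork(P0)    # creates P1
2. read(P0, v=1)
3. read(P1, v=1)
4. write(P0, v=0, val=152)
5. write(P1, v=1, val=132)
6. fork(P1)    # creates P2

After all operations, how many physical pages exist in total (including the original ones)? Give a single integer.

Answer: 4

Derivation:
Op 1: fork(P0) -> P1. 2 ppages; refcounts: pp0:2 pp1:2
Op 2: read(P0, v1) -> 23. No state change.
Op 3: read(P1, v1) -> 23. No state change.
Op 4: write(P0, v0, 152). refcount(pp0)=2>1 -> COPY to pp2. 3 ppages; refcounts: pp0:1 pp1:2 pp2:1
Op 5: write(P1, v1, 132). refcount(pp1)=2>1 -> COPY to pp3. 4 ppages; refcounts: pp0:1 pp1:1 pp2:1 pp3:1
Op 6: fork(P1) -> P2. 4 ppages; refcounts: pp0:2 pp1:1 pp2:1 pp3:2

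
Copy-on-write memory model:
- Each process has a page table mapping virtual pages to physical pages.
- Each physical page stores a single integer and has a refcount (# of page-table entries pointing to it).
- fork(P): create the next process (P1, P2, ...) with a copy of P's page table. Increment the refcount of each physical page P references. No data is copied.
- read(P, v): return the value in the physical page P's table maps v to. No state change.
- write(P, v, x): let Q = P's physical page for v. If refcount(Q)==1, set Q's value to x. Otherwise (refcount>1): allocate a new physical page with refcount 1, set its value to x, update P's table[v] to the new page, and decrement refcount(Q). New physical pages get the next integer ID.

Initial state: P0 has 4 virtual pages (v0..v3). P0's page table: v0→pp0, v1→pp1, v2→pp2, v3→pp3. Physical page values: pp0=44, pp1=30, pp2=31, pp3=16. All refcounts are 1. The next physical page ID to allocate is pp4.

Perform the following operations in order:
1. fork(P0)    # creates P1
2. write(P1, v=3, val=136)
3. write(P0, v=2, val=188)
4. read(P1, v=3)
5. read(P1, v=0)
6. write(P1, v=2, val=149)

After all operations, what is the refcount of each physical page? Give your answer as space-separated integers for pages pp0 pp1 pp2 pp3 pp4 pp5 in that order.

Answer: 2 2 1 1 1 1

Derivation:
Op 1: fork(P0) -> P1. 4 ppages; refcounts: pp0:2 pp1:2 pp2:2 pp3:2
Op 2: write(P1, v3, 136). refcount(pp3)=2>1 -> COPY to pp4. 5 ppages; refcounts: pp0:2 pp1:2 pp2:2 pp3:1 pp4:1
Op 3: write(P0, v2, 188). refcount(pp2)=2>1 -> COPY to pp5. 6 ppages; refcounts: pp0:2 pp1:2 pp2:1 pp3:1 pp4:1 pp5:1
Op 4: read(P1, v3) -> 136. No state change.
Op 5: read(P1, v0) -> 44. No state change.
Op 6: write(P1, v2, 149). refcount(pp2)=1 -> write in place. 6 ppages; refcounts: pp0:2 pp1:2 pp2:1 pp3:1 pp4:1 pp5:1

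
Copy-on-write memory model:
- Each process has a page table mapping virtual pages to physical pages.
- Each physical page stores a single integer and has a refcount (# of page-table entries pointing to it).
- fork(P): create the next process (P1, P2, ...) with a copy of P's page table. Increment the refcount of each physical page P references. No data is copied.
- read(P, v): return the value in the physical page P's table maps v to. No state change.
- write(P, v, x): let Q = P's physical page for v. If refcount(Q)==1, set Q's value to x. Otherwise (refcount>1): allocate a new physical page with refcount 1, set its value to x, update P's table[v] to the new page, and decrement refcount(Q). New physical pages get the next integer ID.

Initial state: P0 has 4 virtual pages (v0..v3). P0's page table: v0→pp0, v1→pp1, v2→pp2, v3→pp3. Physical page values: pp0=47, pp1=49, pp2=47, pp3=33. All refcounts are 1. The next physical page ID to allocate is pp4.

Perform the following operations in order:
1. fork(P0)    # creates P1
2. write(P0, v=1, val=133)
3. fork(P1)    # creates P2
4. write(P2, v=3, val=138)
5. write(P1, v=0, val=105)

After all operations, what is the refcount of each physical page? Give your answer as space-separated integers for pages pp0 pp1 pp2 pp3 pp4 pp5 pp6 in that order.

Op 1: fork(P0) -> P1. 4 ppages; refcounts: pp0:2 pp1:2 pp2:2 pp3:2
Op 2: write(P0, v1, 133). refcount(pp1)=2>1 -> COPY to pp4. 5 ppages; refcounts: pp0:2 pp1:1 pp2:2 pp3:2 pp4:1
Op 3: fork(P1) -> P2. 5 ppages; refcounts: pp0:3 pp1:2 pp2:3 pp3:3 pp4:1
Op 4: write(P2, v3, 138). refcount(pp3)=3>1 -> COPY to pp5. 6 ppages; refcounts: pp0:3 pp1:2 pp2:3 pp3:2 pp4:1 pp5:1
Op 5: write(P1, v0, 105). refcount(pp0)=3>1 -> COPY to pp6. 7 ppages; refcounts: pp0:2 pp1:2 pp2:3 pp3:2 pp4:1 pp5:1 pp6:1

Answer: 2 2 3 2 1 1 1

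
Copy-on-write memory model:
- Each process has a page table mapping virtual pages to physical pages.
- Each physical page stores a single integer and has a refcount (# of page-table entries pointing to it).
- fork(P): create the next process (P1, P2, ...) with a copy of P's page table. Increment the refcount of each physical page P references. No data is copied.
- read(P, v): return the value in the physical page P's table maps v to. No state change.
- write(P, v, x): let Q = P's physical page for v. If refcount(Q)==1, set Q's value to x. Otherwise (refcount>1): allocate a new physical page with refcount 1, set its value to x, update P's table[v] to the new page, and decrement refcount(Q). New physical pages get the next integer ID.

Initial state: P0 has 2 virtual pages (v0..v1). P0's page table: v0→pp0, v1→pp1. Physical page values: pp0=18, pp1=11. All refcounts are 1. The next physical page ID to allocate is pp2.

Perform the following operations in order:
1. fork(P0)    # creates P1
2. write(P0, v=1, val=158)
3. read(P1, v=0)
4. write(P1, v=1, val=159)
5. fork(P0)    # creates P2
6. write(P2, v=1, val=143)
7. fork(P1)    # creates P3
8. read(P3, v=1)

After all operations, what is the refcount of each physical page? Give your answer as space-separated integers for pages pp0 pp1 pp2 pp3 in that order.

Answer: 4 2 1 1

Derivation:
Op 1: fork(P0) -> P1. 2 ppages; refcounts: pp0:2 pp1:2
Op 2: write(P0, v1, 158). refcount(pp1)=2>1 -> COPY to pp2. 3 ppages; refcounts: pp0:2 pp1:1 pp2:1
Op 3: read(P1, v0) -> 18. No state change.
Op 4: write(P1, v1, 159). refcount(pp1)=1 -> write in place. 3 ppages; refcounts: pp0:2 pp1:1 pp2:1
Op 5: fork(P0) -> P2. 3 ppages; refcounts: pp0:3 pp1:1 pp2:2
Op 6: write(P2, v1, 143). refcount(pp2)=2>1 -> COPY to pp3. 4 ppages; refcounts: pp0:3 pp1:1 pp2:1 pp3:1
Op 7: fork(P1) -> P3. 4 ppages; refcounts: pp0:4 pp1:2 pp2:1 pp3:1
Op 8: read(P3, v1) -> 159. No state change.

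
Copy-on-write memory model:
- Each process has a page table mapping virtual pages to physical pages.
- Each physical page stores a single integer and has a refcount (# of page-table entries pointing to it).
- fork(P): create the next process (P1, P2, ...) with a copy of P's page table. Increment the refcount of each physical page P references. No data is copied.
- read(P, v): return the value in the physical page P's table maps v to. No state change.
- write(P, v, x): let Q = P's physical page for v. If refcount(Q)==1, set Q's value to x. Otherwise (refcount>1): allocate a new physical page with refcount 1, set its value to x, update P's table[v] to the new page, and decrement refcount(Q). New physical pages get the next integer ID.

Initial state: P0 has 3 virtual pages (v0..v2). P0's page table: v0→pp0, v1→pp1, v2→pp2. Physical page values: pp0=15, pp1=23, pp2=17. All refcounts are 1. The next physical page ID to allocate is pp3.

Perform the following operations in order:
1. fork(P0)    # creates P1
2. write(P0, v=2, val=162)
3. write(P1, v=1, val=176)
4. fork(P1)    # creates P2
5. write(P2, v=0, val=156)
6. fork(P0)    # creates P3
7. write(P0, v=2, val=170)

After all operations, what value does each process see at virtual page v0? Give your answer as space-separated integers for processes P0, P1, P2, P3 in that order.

Op 1: fork(P0) -> P1. 3 ppages; refcounts: pp0:2 pp1:2 pp2:2
Op 2: write(P0, v2, 162). refcount(pp2)=2>1 -> COPY to pp3. 4 ppages; refcounts: pp0:2 pp1:2 pp2:1 pp3:1
Op 3: write(P1, v1, 176). refcount(pp1)=2>1 -> COPY to pp4. 5 ppages; refcounts: pp0:2 pp1:1 pp2:1 pp3:1 pp4:1
Op 4: fork(P1) -> P2. 5 ppages; refcounts: pp0:3 pp1:1 pp2:2 pp3:1 pp4:2
Op 5: write(P2, v0, 156). refcount(pp0)=3>1 -> COPY to pp5. 6 ppages; refcounts: pp0:2 pp1:1 pp2:2 pp3:1 pp4:2 pp5:1
Op 6: fork(P0) -> P3. 6 ppages; refcounts: pp0:3 pp1:2 pp2:2 pp3:2 pp4:2 pp5:1
Op 7: write(P0, v2, 170). refcount(pp3)=2>1 -> COPY to pp6. 7 ppages; refcounts: pp0:3 pp1:2 pp2:2 pp3:1 pp4:2 pp5:1 pp6:1
P0: v0 -> pp0 = 15
P1: v0 -> pp0 = 15
P2: v0 -> pp5 = 156
P3: v0 -> pp0 = 15

Answer: 15 15 156 15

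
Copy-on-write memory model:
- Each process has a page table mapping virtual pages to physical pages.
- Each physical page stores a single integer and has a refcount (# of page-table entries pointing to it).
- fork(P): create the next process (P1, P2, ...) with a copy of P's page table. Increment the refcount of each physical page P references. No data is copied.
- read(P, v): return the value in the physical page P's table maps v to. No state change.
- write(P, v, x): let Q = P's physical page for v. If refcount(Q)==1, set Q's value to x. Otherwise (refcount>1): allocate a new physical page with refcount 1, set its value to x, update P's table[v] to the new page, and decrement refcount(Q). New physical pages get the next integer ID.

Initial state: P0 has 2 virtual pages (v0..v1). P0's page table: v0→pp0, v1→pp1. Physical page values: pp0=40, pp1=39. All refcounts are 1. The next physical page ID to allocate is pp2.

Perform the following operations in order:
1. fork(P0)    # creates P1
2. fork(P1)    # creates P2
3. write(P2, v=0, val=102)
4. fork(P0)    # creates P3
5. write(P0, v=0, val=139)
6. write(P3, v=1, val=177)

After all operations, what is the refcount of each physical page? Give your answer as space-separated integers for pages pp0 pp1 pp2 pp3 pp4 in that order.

Answer: 2 3 1 1 1

Derivation:
Op 1: fork(P0) -> P1. 2 ppages; refcounts: pp0:2 pp1:2
Op 2: fork(P1) -> P2. 2 ppages; refcounts: pp0:3 pp1:3
Op 3: write(P2, v0, 102). refcount(pp0)=3>1 -> COPY to pp2. 3 ppages; refcounts: pp0:2 pp1:3 pp2:1
Op 4: fork(P0) -> P3. 3 ppages; refcounts: pp0:3 pp1:4 pp2:1
Op 5: write(P0, v0, 139). refcount(pp0)=3>1 -> COPY to pp3. 4 ppages; refcounts: pp0:2 pp1:4 pp2:1 pp3:1
Op 6: write(P3, v1, 177). refcount(pp1)=4>1 -> COPY to pp4. 5 ppages; refcounts: pp0:2 pp1:3 pp2:1 pp3:1 pp4:1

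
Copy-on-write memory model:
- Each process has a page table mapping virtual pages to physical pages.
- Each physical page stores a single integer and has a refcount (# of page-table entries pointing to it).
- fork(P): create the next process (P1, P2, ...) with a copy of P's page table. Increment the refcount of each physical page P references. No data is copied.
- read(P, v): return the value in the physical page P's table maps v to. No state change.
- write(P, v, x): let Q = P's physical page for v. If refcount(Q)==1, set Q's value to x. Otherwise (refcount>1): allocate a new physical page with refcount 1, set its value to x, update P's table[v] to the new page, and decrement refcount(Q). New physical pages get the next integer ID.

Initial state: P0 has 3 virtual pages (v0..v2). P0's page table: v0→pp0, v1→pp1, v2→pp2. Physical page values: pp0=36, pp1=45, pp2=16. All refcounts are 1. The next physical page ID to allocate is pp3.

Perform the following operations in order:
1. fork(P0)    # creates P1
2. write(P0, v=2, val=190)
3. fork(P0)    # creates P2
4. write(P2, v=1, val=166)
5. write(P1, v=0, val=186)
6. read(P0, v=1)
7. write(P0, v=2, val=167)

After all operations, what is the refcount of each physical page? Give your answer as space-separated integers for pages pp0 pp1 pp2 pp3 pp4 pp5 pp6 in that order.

Op 1: fork(P0) -> P1. 3 ppages; refcounts: pp0:2 pp1:2 pp2:2
Op 2: write(P0, v2, 190). refcount(pp2)=2>1 -> COPY to pp3. 4 ppages; refcounts: pp0:2 pp1:2 pp2:1 pp3:1
Op 3: fork(P0) -> P2. 4 ppages; refcounts: pp0:3 pp1:3 pp2:1 pp3:2
Op 4: write(P2, v1, 166). refcount(pp1)=3>1 -> COPY to pp4. 5 ppages; refcounts: pp0:3 pp1:2 pp2:1 pp3:2 pp4:1
Op 5: write(P1, v0, 186). refcount(pp0)=3>1 -> COPY to pp5. 6 ppages; refcounts: pp0:2 pp1:2 pp2:1 pp3:2 pp4:1 pp5:1
Op 6: read(P0, v1) -> 45. No state change.
Op 7: write(P0, v2, 167). refcount(pp3)=2>1 -> COPY to pp6. 7 ppages; refcounts: pp0:2 pp1:2 pp2:1 pp3:1 pp4:1 pp5:1 pp6:1

Answer: 2 2 1 1 1 1 1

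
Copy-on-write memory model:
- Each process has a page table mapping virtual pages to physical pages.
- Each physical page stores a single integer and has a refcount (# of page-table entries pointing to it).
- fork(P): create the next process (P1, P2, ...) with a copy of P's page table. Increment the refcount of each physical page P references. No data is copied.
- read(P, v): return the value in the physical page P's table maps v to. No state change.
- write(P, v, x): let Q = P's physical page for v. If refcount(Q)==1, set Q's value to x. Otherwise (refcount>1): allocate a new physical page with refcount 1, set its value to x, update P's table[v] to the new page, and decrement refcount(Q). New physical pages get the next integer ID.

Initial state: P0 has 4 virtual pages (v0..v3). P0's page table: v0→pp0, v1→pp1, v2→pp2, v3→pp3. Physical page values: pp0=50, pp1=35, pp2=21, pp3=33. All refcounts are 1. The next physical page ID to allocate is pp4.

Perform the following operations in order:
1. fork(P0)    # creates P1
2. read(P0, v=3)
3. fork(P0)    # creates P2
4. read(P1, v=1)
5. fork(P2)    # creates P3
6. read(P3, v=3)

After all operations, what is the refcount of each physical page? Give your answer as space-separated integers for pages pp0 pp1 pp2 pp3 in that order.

Answer: 4 4 4 4

Derivation:
Op 1: fork(P0) -> P1. 4 ppages; refcounts: pp0:2 pp1:2 pp2:2 pp3:2
Op 2: read(P0, v3) -> 33. No state change.
Op 3: fork(P0) -> P2. 4 ppages; refcounts: pp0:3 pp1:3 pp2:3 pp3:3
Op 4: read(P1, v1) -> 35. No state change.
Op 5: fork(P2) -> P3. 4 ppages; refcounts: pp0:4 pp1:4 pp2:4 pp3:4
Op 6: read(P3, v3) -> 33. No state change.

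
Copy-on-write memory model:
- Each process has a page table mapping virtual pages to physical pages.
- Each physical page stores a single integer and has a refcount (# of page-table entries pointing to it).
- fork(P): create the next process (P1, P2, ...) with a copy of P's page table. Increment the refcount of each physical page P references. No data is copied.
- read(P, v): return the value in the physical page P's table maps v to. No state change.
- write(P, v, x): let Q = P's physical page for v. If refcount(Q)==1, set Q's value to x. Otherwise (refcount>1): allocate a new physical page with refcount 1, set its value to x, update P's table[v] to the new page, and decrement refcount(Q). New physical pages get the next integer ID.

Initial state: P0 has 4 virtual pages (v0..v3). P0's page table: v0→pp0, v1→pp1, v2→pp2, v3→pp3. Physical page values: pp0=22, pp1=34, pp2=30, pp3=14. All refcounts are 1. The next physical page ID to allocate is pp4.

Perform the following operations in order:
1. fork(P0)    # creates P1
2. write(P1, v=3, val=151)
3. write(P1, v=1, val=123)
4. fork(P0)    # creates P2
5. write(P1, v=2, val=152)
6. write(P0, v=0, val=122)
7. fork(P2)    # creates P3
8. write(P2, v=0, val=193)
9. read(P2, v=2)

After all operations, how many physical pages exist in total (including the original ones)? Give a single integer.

Answer: 9

Derivation:
Op 1: fork(P0) -> P1. 4 ppages; refcounts: pp0:2 pp1:2 pp2:2 pp3:2
Op 2: write(P1, v3, 151). refcount(pp3)=2>1 -> COPY to pp4. 5 ppages; refcounts: pp0:2 pp1:2 pp2:2 pp3:1 pp4:1
Op 3: write(P1, v1, 123). refcount(pp1)=2>1 -> COPY to pp5. 6 ppages; refcounts: pp0:2 pp1:1 pp2:2 pp3:1 pp4:1 pp5:1
Op 4: fork(P0) -> P2. 6 ppages; refcounts: pp0:3 pp1:2 pp2:3 pp3:2 pp4:1 pp5:1
Op 5: write(P1, v2, 152). refcount(pp2)=3>1 -> COPY to pp6. 7 ppages; refcounts: pp0:3 pp1:2 pp2:2 pp3:2 pp4:1 pp5:1 pp6:1
Op 6: write(P0, v0, 122). refcount(pp0)=3>1 -> COPY to pp7. 8 ppages; refcounts: pp0:2 pp1:2 pp2:2 pp3:2 pp4:1 pp5:1 pp6:1 pp7:1
Op 7: fork(P2) -> P3. 8 ppages; refcounts: pp0:3 pp1:3 pp2:3 pp3:3 pp4:1 pp5:1 pp6:1 pp7:1
Op 8: write(P2, v0, 193). refcount(pp0)=3>1 -> COPY to pp8. 9 ppages; refcounts: pp0:2 pp1:3 pp2:3 pp3:3 pp4:1 pp5:1 pp6:1 pp7:1 pp8:1
Op 9: read(P2, v2) -> 30. No state change.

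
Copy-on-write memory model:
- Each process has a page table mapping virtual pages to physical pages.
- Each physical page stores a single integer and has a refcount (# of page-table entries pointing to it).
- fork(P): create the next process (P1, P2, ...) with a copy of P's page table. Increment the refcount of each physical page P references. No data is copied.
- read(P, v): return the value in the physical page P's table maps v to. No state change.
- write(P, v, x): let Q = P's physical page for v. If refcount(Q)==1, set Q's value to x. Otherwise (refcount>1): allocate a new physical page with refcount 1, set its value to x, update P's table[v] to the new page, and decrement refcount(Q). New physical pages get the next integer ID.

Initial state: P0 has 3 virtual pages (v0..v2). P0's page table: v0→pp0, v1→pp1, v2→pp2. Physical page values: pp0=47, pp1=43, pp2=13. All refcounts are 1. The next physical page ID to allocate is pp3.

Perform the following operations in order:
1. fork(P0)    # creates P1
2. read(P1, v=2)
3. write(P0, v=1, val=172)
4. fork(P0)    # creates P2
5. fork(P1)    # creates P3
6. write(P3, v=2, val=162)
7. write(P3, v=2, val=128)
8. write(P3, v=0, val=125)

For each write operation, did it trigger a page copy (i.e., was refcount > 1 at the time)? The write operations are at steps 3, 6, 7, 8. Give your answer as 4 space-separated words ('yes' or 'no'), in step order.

Op 1: fork(P0) -> P1. 3 ppages; refcounts: pp0:2 pp1:2 pp2:2
Op 2: read(P1, v2) -> 13. No state change.
Op 3: write(P0, v1, 172). refcount(pp1)=2>1 -> COPY to pp3. 4 ppages; refcounts: pp0:2 pp1:1 pp2:2 pp3:1
Op 4: fork(P0) -> P2. 4 ppages; refcounts: pp0:3 pp1:1 pp2:3 pp3:2
Op 5: fork(P1) -> P3. 4 ppages; refcounts: pp0:4 pp1:2 pp2:4 pp3:2
Op 6: write(P3, v2, 162). refcount(pp2)=4>1 -> COPY to pp4. 5 ppages; refcounts: pp0:4 pp1:2 pp2:3 pp3:2 pp4:1
Op 7: write(P3, v2, 128). refcount(pp4)=1 -> write in place. 5 ppages; refcounts: pp0:4 pp1:2 pp2:3 pp3:2 pp4:1
Op 8: write(P3, v0, 125). refcount(pp0)=4>1 -> COPY to pp5. 6 ppages; refcounts: pp0:3 pp1:2 pp2:3 pp3:2 pp4:1 pp5:1

yes yes no yes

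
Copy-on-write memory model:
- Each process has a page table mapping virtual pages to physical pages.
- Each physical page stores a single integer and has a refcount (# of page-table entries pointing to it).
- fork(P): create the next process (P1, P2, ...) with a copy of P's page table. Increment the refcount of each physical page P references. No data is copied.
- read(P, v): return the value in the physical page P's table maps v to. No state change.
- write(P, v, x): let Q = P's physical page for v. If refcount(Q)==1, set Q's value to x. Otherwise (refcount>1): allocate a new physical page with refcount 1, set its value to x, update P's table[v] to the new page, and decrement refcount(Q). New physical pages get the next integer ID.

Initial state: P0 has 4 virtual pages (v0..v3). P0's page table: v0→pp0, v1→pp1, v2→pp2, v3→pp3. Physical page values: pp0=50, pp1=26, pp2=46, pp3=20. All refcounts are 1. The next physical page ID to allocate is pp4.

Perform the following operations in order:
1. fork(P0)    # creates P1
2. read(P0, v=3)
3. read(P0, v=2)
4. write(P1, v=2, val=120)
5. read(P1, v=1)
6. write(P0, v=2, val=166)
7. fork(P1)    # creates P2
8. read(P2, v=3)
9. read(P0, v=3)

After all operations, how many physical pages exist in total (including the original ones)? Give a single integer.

Op 1: fork(P0) -> P1. 4 ppages; refcounts: pp0:2 pp1:2 pp2:2 pp3:2
Op 2: read(P0, v3) -> 20. No state change.
Op 3: read(P0, v2) -> 46. No state change.
Op 4: write(P1, v2, 120). refcount(pp2)=2>1 -> COPY to pp4. 5 ppages; refcounts: pp0:2 pp1:2 pp2:1 pp3:2 pp4:1
Op 5: read(P1, v1) -> 26. No state change.
Op 6: write(P0, v2, 166). refcount(pp2)=1 -> write in place. 5 ppages; refcounts: pp0:2 pp1:2 pp2:1 pp3:2 pp4:1
Op 7: fork(P1) -> P2. 5 ppages; refcounts: pp0:3 pp1:3 pp2:1 pp3:3 pp4:2
Op 8: read(P2, v3) -> 20. No state change.
Op 9: read(P0, v3) -> 20. No state change.

Answer: 5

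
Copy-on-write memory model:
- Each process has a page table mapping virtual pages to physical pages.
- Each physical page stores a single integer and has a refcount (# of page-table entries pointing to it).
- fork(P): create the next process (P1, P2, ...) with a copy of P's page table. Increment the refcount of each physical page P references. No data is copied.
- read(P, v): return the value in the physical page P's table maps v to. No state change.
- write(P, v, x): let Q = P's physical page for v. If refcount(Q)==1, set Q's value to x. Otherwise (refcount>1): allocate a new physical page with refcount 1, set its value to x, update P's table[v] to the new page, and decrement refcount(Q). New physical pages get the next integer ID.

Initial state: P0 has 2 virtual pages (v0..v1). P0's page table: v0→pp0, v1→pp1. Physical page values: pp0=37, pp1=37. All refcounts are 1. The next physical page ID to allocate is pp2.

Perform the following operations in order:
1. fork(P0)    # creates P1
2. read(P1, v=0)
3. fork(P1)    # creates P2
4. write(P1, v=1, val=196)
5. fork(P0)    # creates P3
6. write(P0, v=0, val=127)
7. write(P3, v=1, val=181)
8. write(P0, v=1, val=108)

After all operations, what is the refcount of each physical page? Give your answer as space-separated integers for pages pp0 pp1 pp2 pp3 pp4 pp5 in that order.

Op 1: fork(P0) -> P1. 2 ppages; refcounts: pp0:2 pp1:2
Op 2: read(P1, v0) -> 37. No state change.
Op 3: fork(P1) -> P2. 2 ppages; refcounts: pp0:3 pp1:3
Op 4: write(P1, v1, 196). refcount(pp1)=3>1 -> COPY to pp2. 3 ppages; refcounts: pp0:3 pp1:2 pp2:1
Op 5: fork(P0) -> P3. 3 ppages; refcounts: pp0:4 pp1:3 pp2:1
Op 6: write(P0, v0, 127). refcount(pp0)=4>1 -> COPY to pp3. 4 ppages; refcounts: pp0:3 pp1:3 pp2:1 pp3:1
Op 7: write(P3, v1, 181). refcount(pp1)=3>1 -> COPY to pp4. 5 ppages; refcounts: pp0:3 pp1:2 pp2:1 pp3:1 pp4:1
Op 8: write(P0, v1, 108). refcount(pp1)=2>1 -> COPY to pp5. 6 ppages; refcounts: pp0:3 pp1:1 pp2:1 pp3:1 pp4:1 pp5:1

Answer: 3 1 1 1 1 1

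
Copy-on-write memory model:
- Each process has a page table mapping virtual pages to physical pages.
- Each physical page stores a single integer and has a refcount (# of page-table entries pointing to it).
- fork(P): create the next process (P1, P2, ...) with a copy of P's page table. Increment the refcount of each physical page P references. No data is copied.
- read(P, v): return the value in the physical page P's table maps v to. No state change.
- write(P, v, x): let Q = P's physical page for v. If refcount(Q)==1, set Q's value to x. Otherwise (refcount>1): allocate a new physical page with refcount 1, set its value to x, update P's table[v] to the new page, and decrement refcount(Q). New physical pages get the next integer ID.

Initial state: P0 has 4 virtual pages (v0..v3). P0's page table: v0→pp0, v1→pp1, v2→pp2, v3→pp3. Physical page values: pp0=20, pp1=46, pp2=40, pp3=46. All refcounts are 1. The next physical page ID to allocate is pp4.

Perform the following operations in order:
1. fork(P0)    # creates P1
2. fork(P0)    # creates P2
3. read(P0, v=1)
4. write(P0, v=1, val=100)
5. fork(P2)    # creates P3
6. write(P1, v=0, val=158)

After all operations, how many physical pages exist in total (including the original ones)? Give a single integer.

Op 1: fork(P0) -> P1. 4 ppages; refcounts: pp0:2 pp1:2 pp2:2 pp3:2
Op 2: fork(P0) -> P2. 4 ppages; refcounts: pp0:3 pp1:3 pp2:3 pp3:3
Op 3: read(P0, v1) -> 46. No state change.
Op 4: write(P0, v1, 100). refcount(pp1)=3>1 -> COPY to pp4. 5 ppages; refcounts: pp0:3 pp1:2 pp2:3 pp3:3 pp4:1
Op 5: fork(P2) -> P3. 5 ppages; refcounts: pp0:4 pp1:3 pp2:4 pp3:4 pp4:1
Op 6: write(P1, v0, 158). refcount(pp0)=4>1 -> COPY to pp5. 6 ppages; refcounts: pp0:3 pp1:3 pp2:4 pp3:4 pp4:1 pp5:1

Answer: 6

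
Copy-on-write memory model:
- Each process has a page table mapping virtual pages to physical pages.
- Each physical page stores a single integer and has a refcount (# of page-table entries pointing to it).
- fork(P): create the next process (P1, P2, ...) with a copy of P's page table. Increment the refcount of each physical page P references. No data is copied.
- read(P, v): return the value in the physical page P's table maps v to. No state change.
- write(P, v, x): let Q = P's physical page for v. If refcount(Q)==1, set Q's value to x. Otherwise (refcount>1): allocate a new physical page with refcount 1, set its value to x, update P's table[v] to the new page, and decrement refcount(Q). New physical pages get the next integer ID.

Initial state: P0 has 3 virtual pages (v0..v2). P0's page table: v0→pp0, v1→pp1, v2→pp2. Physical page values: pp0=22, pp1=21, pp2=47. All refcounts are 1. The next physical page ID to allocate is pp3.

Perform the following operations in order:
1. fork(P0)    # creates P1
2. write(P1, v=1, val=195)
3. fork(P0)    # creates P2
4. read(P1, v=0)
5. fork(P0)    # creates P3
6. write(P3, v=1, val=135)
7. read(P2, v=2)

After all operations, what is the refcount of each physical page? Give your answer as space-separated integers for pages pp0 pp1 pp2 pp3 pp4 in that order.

Answer: 4 2 4 1 1

Derivation:
Op 1: fork(P0) -> P1. 3 ppages; refcounts: pp0:2 pp1:2 pp2:2
Op 2: write(P1, v1, 195). refcount(pp1)=2>1 -> COPY to pp3. 4 ppages; refcounts: pp0:2 pp1:1 pp2:2 pp3:1
Op 3: fork(P0) -> P2. 4 ppages; refcounts: pp0:3 pp1:2 pp2:3 pp3:1
Op 4: read(P1, v0) -> 22. No state change.
Op 5: fork(P0) -> P3. 4 ppages; refcounts: pp0:4 pp1:3 pp2:4 pp3:1
Op 6: write(P3, v1, 135). refcount(pp1)=3>1 -> COPY to pp4. 5 ppages; refcounts: pp0:4 pp1:2 pp2:4 pp3:1 pp4:1
Op 7: read(P2, v2) -> 47. No state change.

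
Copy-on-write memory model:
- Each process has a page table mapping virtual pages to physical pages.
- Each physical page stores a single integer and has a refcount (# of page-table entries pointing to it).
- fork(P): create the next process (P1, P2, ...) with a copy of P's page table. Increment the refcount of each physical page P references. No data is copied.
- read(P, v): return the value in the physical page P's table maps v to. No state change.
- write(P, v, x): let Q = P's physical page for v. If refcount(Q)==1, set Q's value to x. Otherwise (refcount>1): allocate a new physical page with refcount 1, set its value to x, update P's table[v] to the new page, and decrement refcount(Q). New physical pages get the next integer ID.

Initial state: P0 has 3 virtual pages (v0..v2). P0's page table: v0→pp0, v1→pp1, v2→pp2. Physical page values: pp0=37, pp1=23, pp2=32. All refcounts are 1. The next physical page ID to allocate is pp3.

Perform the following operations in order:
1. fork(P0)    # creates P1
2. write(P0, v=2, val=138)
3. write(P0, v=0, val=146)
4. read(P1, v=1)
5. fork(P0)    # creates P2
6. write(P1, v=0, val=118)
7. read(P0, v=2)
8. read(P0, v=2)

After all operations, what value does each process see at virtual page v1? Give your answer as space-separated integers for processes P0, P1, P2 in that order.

Answer: 23 23 23

Derivation:
Op 1: fork(P0) -> P1. 3 ppages; refcounts: pp0:2 pp1:2 pp2:2
Op 2: write(P0, v2, 138). refcount(pp2)=2>1 -> COPY to pp3. 4 ppages; refcounts: pp0:2 pp1:2 pp2:1 pp3:1
Op 3: write(P0, v0, 146). refcount(pp0)=2>1 -> COPY to pp4. 5 ppages; refcounts: pp0:1 pp1:2 pp2:1 pp3:1 pp4:1
Op 4: read(P1, v1) -> 23. No state change.
Op 5: fork(P0) -> P2. 5 ppages; refcounts: pp0:1 pp1:3 pp2:1 pp3:2 pp4:2
Op 6: write(P1, v0, 118). refcount(pp0)=1 -> write in place. 5 ppages; refcounts: pp0:1 pp1:3 pp2:1 pp3:2 pp4:2
Op 7: read(P0, v2) -> 138. No state change.
Op 8: read(P0, v2) -> 138. No state change.
P0: v1 -> pp1 = 23
P1: v1 -> pp1 = 23
P2: v1 -> pp1 = 23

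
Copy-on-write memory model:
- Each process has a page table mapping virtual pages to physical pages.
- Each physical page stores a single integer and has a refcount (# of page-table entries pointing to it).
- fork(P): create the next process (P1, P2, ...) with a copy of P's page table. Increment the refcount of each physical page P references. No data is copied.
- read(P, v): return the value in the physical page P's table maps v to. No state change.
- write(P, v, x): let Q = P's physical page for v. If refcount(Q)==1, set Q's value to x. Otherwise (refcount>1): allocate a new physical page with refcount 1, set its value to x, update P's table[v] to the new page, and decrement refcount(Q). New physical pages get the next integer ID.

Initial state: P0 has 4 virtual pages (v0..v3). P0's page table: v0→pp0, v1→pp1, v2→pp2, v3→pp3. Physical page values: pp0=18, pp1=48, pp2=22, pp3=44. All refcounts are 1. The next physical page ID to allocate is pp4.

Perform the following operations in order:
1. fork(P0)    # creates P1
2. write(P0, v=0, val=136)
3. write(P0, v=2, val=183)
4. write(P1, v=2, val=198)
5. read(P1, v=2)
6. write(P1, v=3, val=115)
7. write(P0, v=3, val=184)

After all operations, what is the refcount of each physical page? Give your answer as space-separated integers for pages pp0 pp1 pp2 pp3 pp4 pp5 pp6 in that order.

Op 1: fork(P0) -> P1. 4 ppages; refcounts: pp0:2 pp1:2 pp2:2 pp3:2
Op 2: write(P0, v0, 136). refcount(pp0)=2>1 -> COPY to pp4. 5 ppages; refcounts: pp0:1 pp1:2 pp2:2 pp3:2 pp4:1
Op 3: write(P0, v2, 183). refcount(pp2)=2>1 -> COPY to pp5. 6 ppages; refcounts: pp0:1 pp1:2 pp2:1 pp3:2 pp4:1 pp5:1
Op 4: write(P1, v2, 198). refcount(pp2)=1 -> write in place. 6 ppages; refcounts: pp0:1 pp1:2 pp2:1 pp3:2 pp4:1 pp5:1
Op 5: read(P1, v2) -> 198. No state change.
Op 6: write(P1, v3, 115). refcount(pp3)=2>1 -> COPY to pp6. 7 ppages; refcounts: pp0:1 pp1:2 pp2:1 pp3:1 pp4:1 pp5:1 pp6:1
Op 7: write(P0, v3, 184). refcount(pp3)=1 -> write in place. 7 ppages; refcounts: pp0:1 pp1:2 pp2:1 pp3:1 pp4:1 pp5:1 pp6:1

Answer: 1 2 1 1 1 1 1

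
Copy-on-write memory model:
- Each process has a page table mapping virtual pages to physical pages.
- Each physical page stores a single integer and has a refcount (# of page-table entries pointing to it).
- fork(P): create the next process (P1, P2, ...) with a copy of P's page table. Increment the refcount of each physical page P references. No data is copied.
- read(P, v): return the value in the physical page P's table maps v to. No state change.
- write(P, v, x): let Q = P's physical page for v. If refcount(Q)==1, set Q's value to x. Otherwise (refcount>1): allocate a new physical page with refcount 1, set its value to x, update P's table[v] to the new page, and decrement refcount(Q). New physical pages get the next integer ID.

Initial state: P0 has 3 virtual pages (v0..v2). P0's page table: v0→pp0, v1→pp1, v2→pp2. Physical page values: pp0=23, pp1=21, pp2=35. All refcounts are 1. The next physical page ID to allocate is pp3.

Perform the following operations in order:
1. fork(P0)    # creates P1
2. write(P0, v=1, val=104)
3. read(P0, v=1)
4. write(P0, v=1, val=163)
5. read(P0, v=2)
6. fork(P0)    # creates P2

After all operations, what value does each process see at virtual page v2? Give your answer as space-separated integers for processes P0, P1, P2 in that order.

Answer: 35 35 35

Derivation:
Op 1: fork(P0) -> P1. 3 ppages; refcounts: pp0:2 pp1:2 pp2:2
Op 2: write(P0, v1, 104). refcount(pp1)=2>1 -> COPY to pp3. 4 ppages; refcounts: pp0:2 pp1:1 pp2:2 pp3:1
Op 3: read(P0, v1) -> 104. No state change.
Op 4: write(P0, v1, 163). refcount(pp3)=1 -> write in place. 4 ppages; refcounts: pp0:2 pp1:1 pp2:2 pp3:1
Op 5: read(P0, v2) -> 35. No state change.
Op 6: fork(P0) -> P2. 4 ppages; refcounts: pp0:3 pp1:1 pp2:3 pp3:2
P0: v2 -> pp2 = 35
P1: v2 -> pp2 = 35
P2: v2 -> pp2 = 35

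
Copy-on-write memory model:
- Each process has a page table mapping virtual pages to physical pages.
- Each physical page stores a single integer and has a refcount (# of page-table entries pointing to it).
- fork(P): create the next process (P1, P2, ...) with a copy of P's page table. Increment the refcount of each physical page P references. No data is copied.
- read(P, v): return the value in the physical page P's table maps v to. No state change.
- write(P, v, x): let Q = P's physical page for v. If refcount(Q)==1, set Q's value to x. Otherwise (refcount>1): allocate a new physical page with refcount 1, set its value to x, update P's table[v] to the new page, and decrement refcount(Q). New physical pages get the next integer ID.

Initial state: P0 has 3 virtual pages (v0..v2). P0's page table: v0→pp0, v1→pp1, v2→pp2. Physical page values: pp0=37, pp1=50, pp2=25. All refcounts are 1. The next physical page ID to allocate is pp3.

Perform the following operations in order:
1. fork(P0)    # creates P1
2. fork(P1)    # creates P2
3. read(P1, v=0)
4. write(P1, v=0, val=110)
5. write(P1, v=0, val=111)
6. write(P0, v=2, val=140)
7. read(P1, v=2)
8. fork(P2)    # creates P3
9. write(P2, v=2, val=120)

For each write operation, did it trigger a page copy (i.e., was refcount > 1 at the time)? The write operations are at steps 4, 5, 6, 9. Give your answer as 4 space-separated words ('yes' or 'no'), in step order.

Op 1: fork(P0) -> P1. 3 ppages; refcounts: pp0:2 pp1:2 pp2:2
Op 2: fork(P1) -> P2. 3 ppages; refcounts: pp0:3 pp1:3 pp2:3
Op 3: read(P1, v0) -> 37. No state change.
Op 4: write(P1, v0, 110). refcount(pp0)=3>1 -> COPY to pp3. 4 ppages; refcounts: pp0:2 pp1:3 pp2:3 pp3:1
Op 5: write(P1, v0, 111). refcount(pp3)=1 -> write in place. 4 ppages; refcounts: pp0:2 pp1:3 pp2:3 pp3:1
Op 6: write(P0, v2, 140). refcount(pp2)=3>1 -> COPY to pp4. 5 ppages; refcounts: pp0:2 pp1:3 pp2:2 pp3:1 pp4:1
Op 7: read(P1, v2) -> 25. No state change.
Op 8: fork(P2) -> P3. 5 ppages; refcounts: pp0:3 pp1:4 pp2:3 pp3:1 pp4:1
Op 9: write(P2, v2, 120). refcount(pp2)=3>1 -> COPY to pp5. 6 ppages; refcounts: pp0:3 pp1:4 pp2:2 pp3:1 pp4:1 pp5:1

yes no yes yes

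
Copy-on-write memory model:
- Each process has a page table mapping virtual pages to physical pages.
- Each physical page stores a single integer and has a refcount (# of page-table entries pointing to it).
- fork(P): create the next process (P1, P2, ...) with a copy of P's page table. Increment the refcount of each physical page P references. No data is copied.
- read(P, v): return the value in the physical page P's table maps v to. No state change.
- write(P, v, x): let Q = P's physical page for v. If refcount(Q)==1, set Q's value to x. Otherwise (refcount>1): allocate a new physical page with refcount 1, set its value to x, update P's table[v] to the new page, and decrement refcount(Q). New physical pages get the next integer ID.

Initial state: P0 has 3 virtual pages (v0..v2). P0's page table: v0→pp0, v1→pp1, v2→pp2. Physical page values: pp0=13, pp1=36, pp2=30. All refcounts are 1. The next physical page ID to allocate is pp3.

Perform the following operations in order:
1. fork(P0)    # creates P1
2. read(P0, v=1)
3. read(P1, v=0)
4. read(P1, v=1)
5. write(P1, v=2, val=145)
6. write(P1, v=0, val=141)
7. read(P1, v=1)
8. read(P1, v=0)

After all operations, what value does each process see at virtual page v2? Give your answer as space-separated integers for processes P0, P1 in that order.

Answer: 30 145

Derivation:
Op 1: fork(P0) -> P1. 3 ppages; refcounts: pp0:2 pp1:2 pp2:2
Op 2: read(P0, v1) -> 36. No state change.
Op 3: read(P1, v0) -> 13. No state change.
Op 4: read(P1, v1) -> 36. No state change.
Op 5: write(P1, v2, 145). refcount(pp2)=2>1 -> COPY to pp3. 4 ppages; refcounts: pp0:2 pp1:2 pp2:1 pp3:1
Op 6: write(P1, v0, 141). refcount(pp0)=2>1 -> COPY to pp4. 5 ppages; refcounts: pp0:1 pp1:2 pp2:1 pp3:1 pp4:1
Op 7: read(P1, v1) -> 36. No state change.
Op 8: read(P1, v0) -> 141. No state change.
P0: v2 -> pp2 = 30
P1: v2 -> pp3 = 145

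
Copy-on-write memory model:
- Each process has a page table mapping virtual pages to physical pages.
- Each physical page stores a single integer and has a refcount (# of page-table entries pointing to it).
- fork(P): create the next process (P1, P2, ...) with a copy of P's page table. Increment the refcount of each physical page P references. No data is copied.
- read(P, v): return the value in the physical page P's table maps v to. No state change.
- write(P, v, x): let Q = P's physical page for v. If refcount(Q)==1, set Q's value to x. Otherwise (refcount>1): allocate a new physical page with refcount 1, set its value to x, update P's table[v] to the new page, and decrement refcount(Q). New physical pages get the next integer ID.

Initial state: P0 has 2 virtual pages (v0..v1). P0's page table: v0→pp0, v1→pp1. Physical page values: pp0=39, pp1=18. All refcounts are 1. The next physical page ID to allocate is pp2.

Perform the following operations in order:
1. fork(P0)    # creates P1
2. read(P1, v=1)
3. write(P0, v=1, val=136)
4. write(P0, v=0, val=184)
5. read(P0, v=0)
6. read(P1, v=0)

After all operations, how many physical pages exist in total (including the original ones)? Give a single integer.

Answer: 4

Derivation:
Op 1: fork(P0) -> P1. 2 ppages; refcounts: pp0:2 pp1:2
Op 2: read(P1, v1) -> 18. No state change.
Op 3: write(P0, v1, 136). refcount(pp1)=2>1 -> COPY to pp2. 3 ppages; refcounts: pp0:2 pp1:1 pp2:1
Op 4: write(P0, v0, 184). refcount(pp0)=2>1 -> COPY to pp3. 4 ppages; refcounts: pp0:1 pp1:1 pp2:1 pp3:1
Op 5: read(P0, v0) -> 184. No state change.
Op 6: read(P1, v0) -> 39. No state change.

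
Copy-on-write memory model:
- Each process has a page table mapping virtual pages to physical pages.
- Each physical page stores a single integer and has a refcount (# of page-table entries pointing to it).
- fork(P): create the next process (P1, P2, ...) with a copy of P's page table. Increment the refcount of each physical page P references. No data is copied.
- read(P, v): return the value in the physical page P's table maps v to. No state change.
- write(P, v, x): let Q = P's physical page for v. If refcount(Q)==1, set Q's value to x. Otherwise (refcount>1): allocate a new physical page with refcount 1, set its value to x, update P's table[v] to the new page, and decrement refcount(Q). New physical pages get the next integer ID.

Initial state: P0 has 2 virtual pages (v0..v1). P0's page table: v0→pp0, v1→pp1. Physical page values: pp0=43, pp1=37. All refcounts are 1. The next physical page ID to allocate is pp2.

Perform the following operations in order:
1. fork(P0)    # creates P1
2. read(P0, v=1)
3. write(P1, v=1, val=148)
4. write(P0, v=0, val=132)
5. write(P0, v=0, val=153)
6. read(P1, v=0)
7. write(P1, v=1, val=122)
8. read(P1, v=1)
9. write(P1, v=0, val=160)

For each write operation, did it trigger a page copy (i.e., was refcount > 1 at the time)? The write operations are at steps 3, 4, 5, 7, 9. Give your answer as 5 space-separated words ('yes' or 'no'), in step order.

Op 1: fork(P0) -> P1. 2 ppages; refcounts: pp0:2 pp1:2
Op 2: read(P0, v1) -> 37. No state change.
Op 3: write(P1, v1, 148). refcount(pp1)=2>1 -> COPY to pp2. 3 ppages; refcounts: pp0:2 pp1:1 pp2:1
Op 4: write(P0, v0, 132). refcount(pp0)=2>1 -> COPY to pp3. 4 ppages; refcounts: pp0:1 pp1:1 pp2:1 pp3:1
Op 5: write(P0, v0, 153). refcount(pp3)=1 -> write in place. 4 ppages; refcounts: pp0:1 pp1:1 pp2:1 pp3:1
Op 6: read(P1, v0) -> 43. No state change.
Op 7: write(P1, v1, 122). refcount(pp2)=1 -> write in place. 4 ppages; refcounts: pp0:1 pp1:1 pp2:1 pp3:1
Op 8: read(P1, v1) -> 122. No state change.
Op 9: write(P1, v0, 160). refcount(pp0)=1 -> write in place. 4 ppages; refcounts: pp0:1 pp1:1 pp2:1 pp3:1

yes yes no no no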